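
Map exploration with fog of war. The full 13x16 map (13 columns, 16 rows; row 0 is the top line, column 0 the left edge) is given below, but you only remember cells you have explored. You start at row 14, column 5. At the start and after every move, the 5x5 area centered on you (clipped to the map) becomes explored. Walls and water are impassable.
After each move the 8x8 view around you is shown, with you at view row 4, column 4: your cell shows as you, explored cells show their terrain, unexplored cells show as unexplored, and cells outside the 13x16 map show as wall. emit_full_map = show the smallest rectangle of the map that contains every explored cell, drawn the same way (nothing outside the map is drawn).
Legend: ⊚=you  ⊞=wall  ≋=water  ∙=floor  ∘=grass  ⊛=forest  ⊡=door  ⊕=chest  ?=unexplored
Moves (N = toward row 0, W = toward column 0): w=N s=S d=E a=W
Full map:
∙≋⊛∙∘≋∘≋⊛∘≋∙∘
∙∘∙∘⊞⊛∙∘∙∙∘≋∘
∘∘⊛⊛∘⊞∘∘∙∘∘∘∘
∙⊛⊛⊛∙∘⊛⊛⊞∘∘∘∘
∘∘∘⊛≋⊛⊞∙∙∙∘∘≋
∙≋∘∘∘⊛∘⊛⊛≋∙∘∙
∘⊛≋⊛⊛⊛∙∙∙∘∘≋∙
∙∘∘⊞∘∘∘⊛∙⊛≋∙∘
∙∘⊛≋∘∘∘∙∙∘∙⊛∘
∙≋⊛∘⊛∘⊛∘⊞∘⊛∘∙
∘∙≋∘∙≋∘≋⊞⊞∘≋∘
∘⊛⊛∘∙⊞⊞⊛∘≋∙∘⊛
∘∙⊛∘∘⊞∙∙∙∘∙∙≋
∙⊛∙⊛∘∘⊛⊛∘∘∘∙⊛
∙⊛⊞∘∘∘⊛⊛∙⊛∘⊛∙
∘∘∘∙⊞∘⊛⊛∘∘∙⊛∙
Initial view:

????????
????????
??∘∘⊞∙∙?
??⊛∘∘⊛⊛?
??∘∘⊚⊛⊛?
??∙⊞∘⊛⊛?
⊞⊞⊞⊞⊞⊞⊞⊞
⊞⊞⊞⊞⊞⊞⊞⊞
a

????????
????????
??⊛∘∘⊞∙∙
??∙⊛∘∘⊛⊛
??⊞∘⊚∘⊛⊛
??∘∙⊞∘⊛⊛
⊞⊞⊞⊞⊞⊞⊞⊞
⊞⊞⊞⊞⊞⊞⊞⊞

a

⊞???????
⊞???????
⊞?∙⊛∘∘⊞∙
⊞?⊛∙⊛∘∘⊛
⊞?⊛⊞⊚∘∘⊛
⊞?∘∘∙⊞∘⊛
⊞⊞⊞⊞⊞⊞⊞⊞
⊞⊞⊞⊞⊞⊞⊞⊞

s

⊞???????
⊞?∙⊛∘∘⊞∙
⊞?⊛∙⊛∘∘⊛
⊞?⊛⊞∘∘∘⊛
⊞?∘∘⊚⊞∘⊛
⊞⊞⊞⊞⊞⊞⊞⊞
⊞⊞⊞⊞⊞⊞⊞⊞
⊞⊞⊞⊞⊞⊞⊞⊞

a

⊞⊞??????
⊞⊞?∙⊛∘∘⊞
⊞⊞∙⊛∙⊛∘∘
⊞⊞∙⊛⊞∘∘∘
⊞⊞∘∘⊚∙⊞∘
⊞⊞⊞⊞⊞⊞⊞⊞
⊞⊞⊞⊞⊞⊞⊞⊞
⊞⊞⊞⊞⊞⊞⊞⊞

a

⊞⊞⊞?????
⊞⊞⊞?∙⊛∘∘
⊞⊞⊞∙⊛∙⊛∘
⊞⊞⊞∙⊛⊞∘∘
⊞⊞⊞∘⊚∘∙⊞
⊞⊞⊞⊞⊞⊞⊞⊞
⊞⊞⊞⊞⊞⊞⊞⊞
⊞⊞⊞⊞⊞⊞⊞⊞

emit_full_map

?∙⊛∘∘⊞∙∙
∙⊛∙⊛∘∘⊛⊛
∙⊛⊞∘∘∘⊛⊛
∘⊚∘∙⊞∘⊛⊛

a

⊞⊞⊞⊞????
⊞⊞⊞⊞?∙⊛∘
⊞⊞⊞⊞∙⊛∙⊛
⊞⊞⊞⊞∙⊛⊞∘
⊞⊞⊞⊞⊚∘∘∙
⊞⊞⊞⊞⊞⊞⊞⊞
⊞⊞⊞⊞⊞⊞⊞⊞
⊞⊞⊞⊞⊞⊞⊞⊞

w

⊞⊞⊞⊞????
⊞⊞⊞⊞????
⊞⊞⊞⊞∘∙⊛∘
⊞⊞⊞⊞∙⊛∙⊛
⊞⊞⊞⊞⊚⊛⊞∘
⊞⊞⊞⊞∘∘∘∙
⊞⊞⊞⊞⊞⊞⊞⊞
⊞⊞⊞⊞⊞⊞⊞⊞

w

⊞⊞⊞⊞????
⊞⊞⊞⊞????
⊞⊞⊞⊞∘⊛⊛?
⊞⊞⊞⊞∘∙⊛∘
⊞⊞⊞⊞⊚⊛∙⊛
⊞⊞⊞⊞∙⊛⊞∘
⊞⊞⊞⊞∘∘∘∙
⊞⊞⊞⊞⊞⊞⊞⊞

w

⊞⊞⊞⊞????
⊞⊞⊞⊞????
⊞⊞⊞⊞∘∙≋?
⊞⊞⊞⊞∘⊛⊛?
⊞⊞⊞⊞⊚∙⊛∘
⊞⊞⊞⊞∙⊛∙⊛
⊞⊞⊞⊞∙⊛⊞∘
⊞⊞⊞⊞∘∘∘∙

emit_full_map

∘∙≋?????
∘⊛⊛?????
⊚∙⊛∘∘⊞∙∙
∙⊛∙⊛∘∘⊛⊛
∙⊛⊞∘∘∘⊛⊛
∘∘∘∙⊞∘⊛⊛


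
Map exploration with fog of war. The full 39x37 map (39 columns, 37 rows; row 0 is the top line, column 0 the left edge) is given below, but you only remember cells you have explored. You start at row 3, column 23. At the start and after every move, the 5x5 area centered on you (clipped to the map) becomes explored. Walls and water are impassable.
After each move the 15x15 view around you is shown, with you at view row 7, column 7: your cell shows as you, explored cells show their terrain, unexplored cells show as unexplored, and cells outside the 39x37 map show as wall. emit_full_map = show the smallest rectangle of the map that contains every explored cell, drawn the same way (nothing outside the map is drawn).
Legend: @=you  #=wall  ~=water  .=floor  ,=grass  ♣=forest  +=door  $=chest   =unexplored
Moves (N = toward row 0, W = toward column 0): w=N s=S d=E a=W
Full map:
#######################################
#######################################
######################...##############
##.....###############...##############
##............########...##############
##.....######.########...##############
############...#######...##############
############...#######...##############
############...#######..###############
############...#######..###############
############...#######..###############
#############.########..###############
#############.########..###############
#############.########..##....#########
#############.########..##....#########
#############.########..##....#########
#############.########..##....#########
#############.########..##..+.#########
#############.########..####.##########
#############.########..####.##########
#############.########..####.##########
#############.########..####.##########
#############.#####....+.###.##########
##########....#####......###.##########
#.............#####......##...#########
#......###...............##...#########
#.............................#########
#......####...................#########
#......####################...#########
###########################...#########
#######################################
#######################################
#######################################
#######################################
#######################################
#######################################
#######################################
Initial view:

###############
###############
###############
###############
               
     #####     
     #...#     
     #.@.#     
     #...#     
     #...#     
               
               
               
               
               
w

###############
###############
###############
###############
###############
     #####     
     #####     
     #.@.#     
     #...#     
     #...#     
     #...#     
               
               
               
               

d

###############
###############
###############
###############
###############
    ######     
    ######     
    #..@##     
    #...##     
    #...##     
    #...#      
               
               
               
               

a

###############
###############
###############
###############
###############
     ######    
     ######    
     #.@.##    
     #...##    
     #...##    
     #...#     
               
               
               
               

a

###############
###############
###############
###############
###############
     #######   
     #######   
     ##@..##   
     ##...##   
     ##...##   
      #...#    
               
               
               
               

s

###############
###############
###############
###############
     #######   
     #######   
     ##...##   
     ##@..##   
     ##...##   
     ##...#    
               
               
               
               
               

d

###############
###############
###############
###############
    #######    
    #######    
    ##...##    
    ##.@.##    
    ##...##    
    ##...#     
               
               
               
               
               

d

###############
###############
###############
###############
   #######     
   #######     
   ##...##     
   ##..@##     
   ##...##     
   ##...##     
               
               
               
               
               

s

###############
###############
###############
   #######     
   #######     
   ##...##     
   ##...##     
   ##..@##     
   ##...##     
     ...##     
               
               
               
               
               

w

###############
###############
###############
###############
   #######     
   #######     
   ##...##     
   ##..@##     
   ##...##     
   ##...##     
     ...##     
               
               
               
               

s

###############
###############
###############
   #######     
   #######     
   ##...##     
   ##...##     
   ##..@##     
   ##...##     
     ...##     
               
               
               
               
               

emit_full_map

#######
#######
##...##
##...##
##..@##
##...##
  ...##

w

###############
###############
###############
###############
   #######     
   #######     
   ##...##     
   ##..@##     
   ##...##     
   ##...##     
     ...##     
               
               
               
               


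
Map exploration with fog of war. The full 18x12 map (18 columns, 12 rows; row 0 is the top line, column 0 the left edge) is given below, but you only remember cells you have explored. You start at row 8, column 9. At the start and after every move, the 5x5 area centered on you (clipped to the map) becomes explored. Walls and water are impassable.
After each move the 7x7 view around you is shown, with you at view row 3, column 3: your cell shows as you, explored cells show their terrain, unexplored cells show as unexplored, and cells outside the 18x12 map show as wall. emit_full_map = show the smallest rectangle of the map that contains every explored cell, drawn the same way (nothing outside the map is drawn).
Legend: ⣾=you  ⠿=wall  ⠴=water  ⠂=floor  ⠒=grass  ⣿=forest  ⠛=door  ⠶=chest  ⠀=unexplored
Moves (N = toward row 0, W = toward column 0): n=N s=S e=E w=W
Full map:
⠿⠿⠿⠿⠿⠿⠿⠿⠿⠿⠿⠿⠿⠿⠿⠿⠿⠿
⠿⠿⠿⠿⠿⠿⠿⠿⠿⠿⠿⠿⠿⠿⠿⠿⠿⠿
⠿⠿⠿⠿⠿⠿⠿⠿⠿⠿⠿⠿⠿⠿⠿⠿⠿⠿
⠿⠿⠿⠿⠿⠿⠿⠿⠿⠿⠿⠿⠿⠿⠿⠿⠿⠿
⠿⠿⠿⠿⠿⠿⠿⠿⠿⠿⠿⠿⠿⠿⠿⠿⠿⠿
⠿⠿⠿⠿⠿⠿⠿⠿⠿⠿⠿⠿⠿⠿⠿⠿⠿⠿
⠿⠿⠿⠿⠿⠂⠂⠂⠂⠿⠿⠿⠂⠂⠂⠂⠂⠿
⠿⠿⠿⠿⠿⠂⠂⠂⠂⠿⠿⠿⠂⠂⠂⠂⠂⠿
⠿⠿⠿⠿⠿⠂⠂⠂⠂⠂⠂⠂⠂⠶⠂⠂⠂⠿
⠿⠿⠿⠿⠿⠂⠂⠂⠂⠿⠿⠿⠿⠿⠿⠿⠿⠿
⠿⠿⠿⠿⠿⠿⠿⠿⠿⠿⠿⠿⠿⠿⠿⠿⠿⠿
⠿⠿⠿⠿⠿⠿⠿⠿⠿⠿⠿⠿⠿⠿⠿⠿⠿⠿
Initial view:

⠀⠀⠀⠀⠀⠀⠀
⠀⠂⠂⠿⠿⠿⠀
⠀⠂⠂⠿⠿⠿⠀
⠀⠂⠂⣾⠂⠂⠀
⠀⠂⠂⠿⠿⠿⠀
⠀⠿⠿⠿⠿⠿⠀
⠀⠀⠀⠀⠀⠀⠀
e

⠀⠀⠀⠀⠀⠀⠀
⠂⠂⠿⠿⠿⠂⠀
⠂⠂⠿⠿⠿⠂⠀
⠂⠂⠂⣾⠂⠂⠀
⠂⠂⠿⠿⠿⠿⠀
⠿⠿⠿⠿⠿⠿⠀
⠀⠀⠀⠀⠀⠀⠀

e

⠀⠀⠀⠀⠀⠀⠀
⠂⠿⠿⠿⠂⠂⠀
⠂⠿⠿⠿⠂⠂⠀
⠂⠂⠂⣾⠂⠶⠀
⠂⠿⠿⠿⠿⠿⠀
⠿⠿⠿⠿⠿⠿⠀
⠀⠀⠀⠀⠀⠀⠀

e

⠀⠀⠀⠀⠀⠀⠀
⠿⠿⠿⠂⠂⠂⠀
⠿⠿⠿⠂⠂⠂⠀
⠂⠂⠂⣾⠶⠂⠀
⠿⠿⠿⠿⠿⠿⠀
⠿⠿⠿⠿⠿⠿⠀
⠀⠀⠀⠀⠀⠀⠀

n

⠀⠀⠀⠀⠀⠀⠀
⠀⠿⠿⠿⠿⠿⠀
⠿⠿⠿⠂⠂⠂⠀
⠿⠿⠿⣾⠂⠂⠀
⠂⠂⠂⠂⠶⠂⠀
⠿⠿⠿⠿⠿⠿⠀
⠿⠿⠿⠿⠿⠿⠀

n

⠀⠀⠀⠀⠀⠀⠀
⠀⠿⠿⠿⠿⠿⠀
⠀⠿⠿⠿⠿⠿⠀
⠿⠿⠿⣾⠂⠂⠀
⠿⠿⠿⠂⠂⠂⠀
⠂⠂⠂⠂⠶⠂⠀
⠿⠿⠿⠿⠿⠿⠀

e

⠀⠀⠀⠀⠀⠀⠀
⠿⠿⠿⠿⠿⠿⠀
⠿⠿⠿⠿⠿⠿⠀
⠿⠿⠂⣾⠂⠂⠀
⠿⠿⠂⠂⠂⠂⠀
⠂⠂⠂⠶⠂⠂⠀
⠿⠿⠿⠿⠿⠀⠀

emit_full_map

⠀⠀⠀⠿⠿⠿⠿⠿⠿
⠀⠀⠀⠿⠿⠿⠿⠿⠿
⠂⠂⠿⠿⠿⠂⣾⠂⠂
⠂⠂⠿⠿⠿⠂⠂⠂⠂
⠂⠂⠂⠂⠂⠂⠶⠂⠂
⠂⠂⠿⠿⠿⠿⠿⠿⠀
⠿⠿⠿⠿⠿⠿⠿⠿⠀

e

⠀⠀⠀⠀⠀⠀⠀
⠿⠿⠿⠿⠿⠿⠀
⠿⠿⠿⠿⠿⠿⠀
⠿⠂⠂⣾⠂⠂⠀
⠿⠂⠂⠂⠂⠂⠀
⠂⠂⠶⠂⠂⠂⠀
⠿⠿⠿⠿⠀⠀⠀

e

⠀⠀⠀⠀⠀⠀⠿
⠿⠿⠿⠿⠿⠿⠿
⠿⠿⠿⠿⠿⠿⠿
⠂⠂⠂⣾⠂⠿⠿
⠂⠂⠂⠂⠂⠿⠿
⠂⠶⠂⠂⠂⠿⠿
⠿⠿⠿⠀⠀⠀⠿

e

⠀⠀⠀⠀⠀⠿⠿
⠿⠿⠿⠿⠿⠿⠿
⠿⠿⠿⠿⠿⠿⠿
⠂⠂⠂⣾⠿⠿⠿
⠂⠂⠂⠂⠿⠿⠿
⠶⠂⠂⠂⠿⠿⠿
⠿⠿⠀⠀⠀⠿⠿

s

⠿⠿⠿⠿⠿⠿⠿
⠿⠿⠿⠿⠿⠿⠿
⠂⠂⠂⠂⠿⠿⠿
⠂⠂⠂⣾⠿⠿⠿
⠶⠂⠂⠂⠿⠿⠿
⠿⠿⠿⠿⠿⠿⠿
⠿⠿⠀⠀⠀⠿⠿

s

⠿⠿⠿⠿⠿⠿⠿
⠂⠂⠂⠂⠿⠿⠿
⠂⠂⠂⠂⠿⠿⠿
⠶⠂⠂⣾⠿⠿⠿
⠿⠿⠿⠿⠿⠿⠿
⠿⠿⠿⠿⠿⠿⠿
⠀⠀⠀⠀⠀⠿⠿

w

⠿⠿⠿⠿⠿⠿⠿
⠂⠂⠂⠂⠂⠿⠿
⠂⠂⠂⠂⠂⠿⠿
⠂⠶⠂⣾⠂⠿⠿
⠿⠿⠿⠿⠿⠿⠿
⠿⠿⠿⠿⠿⠿⠿
⠀⠀⠀⠀⠀⠀⠿

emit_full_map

⠀⠀⠀⠿⠿⠿⠿⠿⠿⠿⠿
⠀⠀⠀⠿⠿⠿⠿⠿⠿⠿⠿
⠂⠂⠿⠿⠿⠂⠂⠂⠂⠂⠿
⠂⠂⠿⠿⠿⠂⠂⠂⠂⠂⠿
⠂⠂⠂⠂⠂⠂⠶⠂⣾⠂⠿
⠂⠂⠿⠿⠿⠿⠿⠿⠿⠿⠿
⠿⠿⠿⠿⠿⠿⠿⠿⠿⠿⠿


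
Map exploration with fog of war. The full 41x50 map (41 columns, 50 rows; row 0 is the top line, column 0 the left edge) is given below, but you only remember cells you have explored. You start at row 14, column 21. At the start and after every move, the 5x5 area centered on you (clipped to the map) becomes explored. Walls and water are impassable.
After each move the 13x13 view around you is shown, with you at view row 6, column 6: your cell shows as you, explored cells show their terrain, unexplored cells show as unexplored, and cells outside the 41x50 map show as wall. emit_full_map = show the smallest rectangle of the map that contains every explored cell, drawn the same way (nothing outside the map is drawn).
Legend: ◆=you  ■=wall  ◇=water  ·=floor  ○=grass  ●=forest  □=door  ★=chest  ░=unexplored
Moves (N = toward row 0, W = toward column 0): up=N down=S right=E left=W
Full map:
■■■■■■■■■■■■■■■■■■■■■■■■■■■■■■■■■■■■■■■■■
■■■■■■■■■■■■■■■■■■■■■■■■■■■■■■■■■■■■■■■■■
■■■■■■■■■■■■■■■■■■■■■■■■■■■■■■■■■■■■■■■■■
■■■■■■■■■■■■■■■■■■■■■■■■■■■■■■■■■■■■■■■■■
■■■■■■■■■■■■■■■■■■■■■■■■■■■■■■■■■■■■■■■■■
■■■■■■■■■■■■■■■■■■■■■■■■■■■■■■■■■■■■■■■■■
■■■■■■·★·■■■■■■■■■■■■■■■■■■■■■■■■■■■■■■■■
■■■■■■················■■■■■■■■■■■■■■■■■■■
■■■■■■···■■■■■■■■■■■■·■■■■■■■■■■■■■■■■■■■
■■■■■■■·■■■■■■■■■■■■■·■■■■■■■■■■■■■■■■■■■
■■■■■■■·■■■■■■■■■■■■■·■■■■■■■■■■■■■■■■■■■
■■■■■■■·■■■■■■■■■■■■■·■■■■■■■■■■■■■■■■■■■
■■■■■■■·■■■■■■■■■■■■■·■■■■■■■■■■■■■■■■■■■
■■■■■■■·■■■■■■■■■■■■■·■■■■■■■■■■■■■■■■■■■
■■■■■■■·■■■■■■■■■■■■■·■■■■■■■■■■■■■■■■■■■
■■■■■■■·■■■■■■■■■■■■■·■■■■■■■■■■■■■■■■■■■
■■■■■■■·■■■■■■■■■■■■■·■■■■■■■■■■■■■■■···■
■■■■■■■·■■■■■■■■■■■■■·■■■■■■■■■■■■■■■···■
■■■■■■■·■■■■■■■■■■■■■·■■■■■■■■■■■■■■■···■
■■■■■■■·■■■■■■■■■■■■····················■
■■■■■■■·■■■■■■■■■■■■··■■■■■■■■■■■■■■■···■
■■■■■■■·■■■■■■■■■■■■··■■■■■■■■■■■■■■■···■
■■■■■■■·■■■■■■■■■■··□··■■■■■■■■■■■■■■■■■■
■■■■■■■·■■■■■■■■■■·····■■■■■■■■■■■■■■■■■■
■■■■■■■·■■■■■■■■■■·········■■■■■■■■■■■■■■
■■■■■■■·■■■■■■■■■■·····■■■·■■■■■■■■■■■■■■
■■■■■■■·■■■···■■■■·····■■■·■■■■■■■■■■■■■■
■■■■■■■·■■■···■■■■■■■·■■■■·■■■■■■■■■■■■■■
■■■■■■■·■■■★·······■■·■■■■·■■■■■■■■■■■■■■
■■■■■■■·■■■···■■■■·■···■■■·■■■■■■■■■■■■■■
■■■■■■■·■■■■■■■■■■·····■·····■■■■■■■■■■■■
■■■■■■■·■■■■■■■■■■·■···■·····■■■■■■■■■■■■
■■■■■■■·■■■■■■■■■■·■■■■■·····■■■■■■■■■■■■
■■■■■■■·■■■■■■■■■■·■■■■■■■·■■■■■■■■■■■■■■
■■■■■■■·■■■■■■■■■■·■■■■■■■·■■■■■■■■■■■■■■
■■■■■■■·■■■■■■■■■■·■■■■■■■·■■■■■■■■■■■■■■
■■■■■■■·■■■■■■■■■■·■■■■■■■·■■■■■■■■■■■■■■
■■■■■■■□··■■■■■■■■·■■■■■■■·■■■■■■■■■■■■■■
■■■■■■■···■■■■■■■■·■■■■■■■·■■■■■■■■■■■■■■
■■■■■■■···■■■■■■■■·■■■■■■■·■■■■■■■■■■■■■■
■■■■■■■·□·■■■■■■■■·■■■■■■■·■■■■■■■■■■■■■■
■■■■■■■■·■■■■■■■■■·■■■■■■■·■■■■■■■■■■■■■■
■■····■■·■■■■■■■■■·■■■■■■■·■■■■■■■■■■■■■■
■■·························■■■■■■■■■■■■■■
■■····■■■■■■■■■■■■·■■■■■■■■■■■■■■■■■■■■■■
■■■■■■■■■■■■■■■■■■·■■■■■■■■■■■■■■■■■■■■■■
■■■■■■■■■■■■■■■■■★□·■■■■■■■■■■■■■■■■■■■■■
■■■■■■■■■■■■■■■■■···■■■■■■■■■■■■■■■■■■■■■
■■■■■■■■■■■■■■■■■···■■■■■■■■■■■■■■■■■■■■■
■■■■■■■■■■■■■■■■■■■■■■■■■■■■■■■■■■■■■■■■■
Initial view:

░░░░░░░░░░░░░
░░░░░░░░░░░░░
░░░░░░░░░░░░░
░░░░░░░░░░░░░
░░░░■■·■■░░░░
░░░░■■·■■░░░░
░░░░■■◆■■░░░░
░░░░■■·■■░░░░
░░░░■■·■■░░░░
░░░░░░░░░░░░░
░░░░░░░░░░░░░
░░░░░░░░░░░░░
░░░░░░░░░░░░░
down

░░░░░░░░░░░░░
░░░░░░░░░░░░░
░░░░░░░░░░░░░
░░░░■■·■■░░░░
░░░░■■·■■░░░░
░░░░■■·■■░░░░
░░░░■■◆■■░░░░
░░░░■■·■■░░░░
░░░░■■·■■░░░░
░░░░░░░░░░░░░
░░░░░░░░░░░░░
░░░░░░░░░░░░░
░░░░░░░░░░░░░

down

░░░░░░░░░░░░░
░░░░░░░░░░░░░
░░░░■■·■■░░░░
░░░░■■·■■░░░░
░░░░■■·■■░░░░
░░░░■■·■■░░░░
░░░░■■◆■■░░░░
░░░░■■·■■░░░░
░░░░■■·■■░░░░
░░░░░░░░░░░░░
░░░░░░░░░░░░░
░░░░░░░░░░░░░
░░░░░░░░░░░░░

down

░░░░░░░░░░░░░
░░░░■■·■■░░░░
░░░░■■·■■░░░░
░░░░■■·■■░░░░
░░░░■■·■■░░░░
░░░░■■·■■░░░░
░░░░■■◆■■░░░░
░░░░■■·■■░░░░
░░░░■····░░░░
░░░░░░░░░░░░░
░░░░░░░░░░░░░
░░░░░░░░░░░░░
░░░░░░░░░░░░░

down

░░░░■■·■■░░░░
░░░░■■·■■░░░░
░░░░■■·■■░░░░
░░░░■■·■■░░░░
░░░░■■·■■░░░░
░░░░■■·■■░░░░
░░░░■■◆■■░░░░
░░░░■····░░░░
░░░░■··■■░░░░
░░░░░░░░░░░░░
░░░░░░░░░░░░░
░░░░░░░░░░░░░
░░░░░░░░░░░░░

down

░░░░■■·■■░░░░
░░░░■■·■■░░░░
░░░░■■·■■░░░░
░░░░■■·■■░░░░
░░░░■■·■■░░░░
░░░░■■·■■░░░░
░░░░■·◆··░░░░
░░░░■··■■░░░░
░░░░■··■■░░░░
░░░░░░░░░░░░░
░░░░░░░░░░░░░
░░░░░░░░░░░░░
░░░░░░░░░░░░░

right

░░░■■·■■░░░░░
░░░■■·■■░░░░░
░░░■■·■■░░░░░
░░░■■·■■░░░░░
░░░■■·■■■░░░░
░░░■■·■■■░░░░
░░░■··◆··░░░░
░░░■··■■■░░░░
░░░■··■■■░░░░
░░░░░░░░░░░░░
░░░░░░░░░░░░░
░░░░░░░░░░░░░
░░░░░░░░░░░░░

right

░░■■·■■░░░░░░
░░■■·■■░░░░░░
░░■■·■■░░░░░░
░░■■·■■░░░░░░
░░■■·■■■■░░░░
░░■■·■■■■░░░░
░░■···◆··░░░░
░░■··■■■■░░░░
░░■··■■■■░░░░
░░░░░░░░░░░░░
░░░░░░░░░░░░░
░░░░░░░░░░░░░
░░░░░░░░░░░░░

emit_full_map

■■·■■░░
■■·■■░░
■■·■■░░
■■·■■░░
■■·■■░░
■■·■■■■
■■·■■■■
■···◆··
■··■■■■
■··■■■■

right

░■■·■■░░░░░░░
░■■·■■░░░░░░░
░■■·■■░░░░░░░
░■■·■■░░░░░░░
░■■·■■■■■░░░░
░■■·■■■■■░░░░
░■····◆··░░░░
░■··■■■■■░░░░
░■··■■■■■░░░░
░░░░░░░░░░░░░
░░░░░░░░░░░░░
░░░░░░░░░░░░░
░░░░░░░░░░░░░

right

■■·■■░░░░░░░░
■■·■■░░░░░░░░
■■·■■░░░░░░░░
■■·■■░░░░░░░░
■■·■■■■■■░░░░
■■·■■■■■■░░░░
■·····◆··░░░░
■··■■■■■■░░░░
■··■■■■■■░░░░
░░░░░░░░░░░░░
░░░░░░░░░░░░░
░░░░░░░░░░░░░
░░░░░░░░░░░░░

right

■·■■░░░░░░░░░
■·■■░░░░░░░░░
■·■■░░░░░░░░░
■·■■░░░░░░░░░
■·■■■■■■■░░░░
■·■■■■■■■░░░░
······◆··░░░░
··■■■■■■■░░░░
··■■■■■■■░░░░
░░░░░░░░░░░░░
░░░░░░░░░░░░░
░░░░░░░░░░░░░
░░░░░░░░░░░░░

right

·■■░░░░░░░░░░
·■■░░░░░░░░░░
·■■░░░░░░░░░░
·■■░░░░░░░░░░
·■■■■■■■■░░░░
·■■■■■■■■░░░░
······◆··░░░░
·■■■■■■■■░░░░
·■■■■■■■■░░░░
░░░░░░░░░░░░░
░░░░░░░░░░░░░
░░░░░░░░░░░░░
░░░░░░░░░░░░░

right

■■░░░░░░░░░░░
■■░░░░░░░░░░░
■■░░░░░░░░░░░
■■░░░░░░░░░░░
■■■■■■■■■░░░░
■■■■■■■■■░░░░
······◆··░░░░
■■■■■■■■■░░░░
■■■■■■■■■░░░░
░░░░░░░░░░░░░
░░░░░░░░░░░░░
░░░░░░░░░░░░░
░░░░░░░░░░░░░

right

■░░░░░░░░░░░░
■░░░░░░░░░░░░
■░░░░░░░░░░░░
■░░░░░░░░░░░░
■■■■■■■■■░░░░
■■■■■■■■■░░░░
······◆··░░░░
■■■■■■■■■░░░░
■■■■■■■■■░░░░
░░░░░░░░░░░░░
░░░░░░░░░░░░░
░░░░░░░░░░░░░
░░░░░░░░░░░░░

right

░░░░░░░░░░░░░
░░░░░░░░░░░░░
░░░░░░░░░░░░░
░░░░░░░░░░░░░
■■■■■■■■■░░░░
■■■■■■■■■░░░░
······◆··░░░░
■■■■■■■■■░░░░
■■■■■■■■■░░░░
░░░░░░░░░░░░░
░░░░░░░░░░░░░
░░░░░░░░░░░░░
░░░░░░░░░░░░░

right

░░░░░░░░░░░░░
░░░░░░░░░░░░░
░░░░░░░░░░░░░
░░░░░░░░░░░░░
■■■■■■■■■░░░░
■■■■■■■■■░░░░
······◆··░░░░
■■■■■■■■■░░░░
■■■■■■■■■░░░░
░░░░░░░░░░░░░
░░░░░░░░░░░░░
░░░░░░░░░░░░░
░░░░░░░░░░░░░


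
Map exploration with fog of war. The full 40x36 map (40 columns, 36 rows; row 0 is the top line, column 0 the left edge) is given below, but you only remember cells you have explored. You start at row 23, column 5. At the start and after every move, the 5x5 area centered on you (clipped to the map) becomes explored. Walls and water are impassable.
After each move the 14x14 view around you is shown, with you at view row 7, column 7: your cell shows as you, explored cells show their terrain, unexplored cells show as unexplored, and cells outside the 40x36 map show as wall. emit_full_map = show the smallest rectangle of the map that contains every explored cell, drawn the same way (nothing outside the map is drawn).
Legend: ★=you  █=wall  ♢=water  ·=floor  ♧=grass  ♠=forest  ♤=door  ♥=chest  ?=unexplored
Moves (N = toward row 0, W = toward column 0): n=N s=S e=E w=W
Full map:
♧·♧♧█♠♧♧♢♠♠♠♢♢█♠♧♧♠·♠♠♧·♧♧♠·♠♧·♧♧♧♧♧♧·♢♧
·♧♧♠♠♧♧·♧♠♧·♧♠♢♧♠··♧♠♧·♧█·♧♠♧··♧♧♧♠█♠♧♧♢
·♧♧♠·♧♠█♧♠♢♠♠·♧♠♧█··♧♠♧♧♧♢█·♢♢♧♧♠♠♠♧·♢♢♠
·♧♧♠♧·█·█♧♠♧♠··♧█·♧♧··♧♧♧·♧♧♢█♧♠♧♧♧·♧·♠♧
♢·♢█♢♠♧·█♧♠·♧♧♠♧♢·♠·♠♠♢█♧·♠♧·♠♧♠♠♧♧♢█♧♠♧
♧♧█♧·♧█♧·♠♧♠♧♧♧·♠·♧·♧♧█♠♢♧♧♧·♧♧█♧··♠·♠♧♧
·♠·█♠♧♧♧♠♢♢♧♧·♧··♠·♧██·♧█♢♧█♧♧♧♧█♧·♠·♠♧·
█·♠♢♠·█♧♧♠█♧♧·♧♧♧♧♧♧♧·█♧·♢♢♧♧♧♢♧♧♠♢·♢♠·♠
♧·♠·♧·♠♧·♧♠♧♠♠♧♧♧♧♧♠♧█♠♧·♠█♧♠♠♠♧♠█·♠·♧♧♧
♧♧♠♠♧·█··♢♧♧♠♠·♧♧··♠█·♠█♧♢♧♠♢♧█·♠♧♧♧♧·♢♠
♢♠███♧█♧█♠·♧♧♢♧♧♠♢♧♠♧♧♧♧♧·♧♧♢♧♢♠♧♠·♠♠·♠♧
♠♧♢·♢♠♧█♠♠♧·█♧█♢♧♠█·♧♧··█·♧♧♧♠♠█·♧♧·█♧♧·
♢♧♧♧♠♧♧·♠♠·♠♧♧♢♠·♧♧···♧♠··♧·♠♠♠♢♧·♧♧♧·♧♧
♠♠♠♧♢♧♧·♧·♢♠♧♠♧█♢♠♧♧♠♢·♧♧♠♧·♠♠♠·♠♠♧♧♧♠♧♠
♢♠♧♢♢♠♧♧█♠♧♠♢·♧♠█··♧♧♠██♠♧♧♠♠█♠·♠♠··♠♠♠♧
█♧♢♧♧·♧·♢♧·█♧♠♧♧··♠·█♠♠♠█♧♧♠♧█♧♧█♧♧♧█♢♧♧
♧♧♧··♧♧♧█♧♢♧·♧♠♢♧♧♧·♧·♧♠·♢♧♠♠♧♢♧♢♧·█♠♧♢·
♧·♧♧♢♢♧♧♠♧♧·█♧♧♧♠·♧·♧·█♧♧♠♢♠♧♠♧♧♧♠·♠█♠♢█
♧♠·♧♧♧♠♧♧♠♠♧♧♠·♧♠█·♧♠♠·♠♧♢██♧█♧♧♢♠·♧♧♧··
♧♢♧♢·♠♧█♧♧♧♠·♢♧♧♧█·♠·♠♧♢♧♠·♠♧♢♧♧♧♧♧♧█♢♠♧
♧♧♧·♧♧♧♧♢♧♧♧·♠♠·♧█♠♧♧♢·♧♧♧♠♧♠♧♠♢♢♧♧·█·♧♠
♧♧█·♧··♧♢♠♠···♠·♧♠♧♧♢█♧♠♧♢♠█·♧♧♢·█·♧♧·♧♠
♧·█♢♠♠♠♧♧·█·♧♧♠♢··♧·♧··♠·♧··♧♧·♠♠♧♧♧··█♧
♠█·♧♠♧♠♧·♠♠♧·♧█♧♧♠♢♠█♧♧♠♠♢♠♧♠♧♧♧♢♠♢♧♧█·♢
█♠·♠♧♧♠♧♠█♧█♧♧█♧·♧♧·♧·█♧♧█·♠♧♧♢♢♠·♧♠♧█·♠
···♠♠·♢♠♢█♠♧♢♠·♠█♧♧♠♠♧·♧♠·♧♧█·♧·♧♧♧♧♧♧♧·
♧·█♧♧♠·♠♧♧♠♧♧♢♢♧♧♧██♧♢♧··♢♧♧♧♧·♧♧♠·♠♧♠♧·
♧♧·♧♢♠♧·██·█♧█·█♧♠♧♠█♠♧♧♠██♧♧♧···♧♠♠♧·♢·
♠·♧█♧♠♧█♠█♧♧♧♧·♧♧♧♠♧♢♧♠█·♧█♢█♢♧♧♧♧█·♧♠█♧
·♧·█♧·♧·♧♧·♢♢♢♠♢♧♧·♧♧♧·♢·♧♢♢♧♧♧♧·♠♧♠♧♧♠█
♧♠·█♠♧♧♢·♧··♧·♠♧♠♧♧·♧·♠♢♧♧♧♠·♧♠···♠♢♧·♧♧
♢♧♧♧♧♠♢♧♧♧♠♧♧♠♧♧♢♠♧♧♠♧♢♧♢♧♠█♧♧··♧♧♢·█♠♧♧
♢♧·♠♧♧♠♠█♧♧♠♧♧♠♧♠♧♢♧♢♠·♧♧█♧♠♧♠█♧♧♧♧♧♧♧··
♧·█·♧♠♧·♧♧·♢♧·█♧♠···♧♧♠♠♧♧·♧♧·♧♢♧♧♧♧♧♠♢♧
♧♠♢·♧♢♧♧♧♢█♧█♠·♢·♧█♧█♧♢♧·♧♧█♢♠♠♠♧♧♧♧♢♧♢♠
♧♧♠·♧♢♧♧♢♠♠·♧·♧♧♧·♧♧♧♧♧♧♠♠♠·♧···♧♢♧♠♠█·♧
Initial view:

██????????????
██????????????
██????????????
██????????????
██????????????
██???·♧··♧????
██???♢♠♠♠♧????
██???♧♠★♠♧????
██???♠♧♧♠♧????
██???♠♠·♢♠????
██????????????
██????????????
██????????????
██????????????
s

██????????????
██????????????
██????????????
██????????????
██???·♧··♧????
██???♢♠♠♠♧????
██???♧♠♧♠♧????
██???♠♧★♠♧????
██???♠♠·♢♠????
██???♧♧♠·♠????
██????????????
██????????????
██????????????
██????????????

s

██????????????
██????????????
██????????????
██???·♧··♧????
██???♢♠♠♠♧????
██???♧♠♧♠♧????
██???♠♧♧♠♧????
██???♠♠★♢♠????
██???♧♧♠·♠????
██???♧♢♠♧·????
██????????????
██????????????
██????????????
██????????????

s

██????????????
██????????????
██???·♧··♧????
██???♢♠♠♠♧????
██???♧♠♧♠♧????
██???♠♧♧♠♧????
██???♠♠·♢♠????
██???♧♧★·♠????
██???♧♢♠♧·????
██???█♧♠♧█????
██????????????
██????????????
██????????????
██????????????

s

██????????????
██???·♧··♧????
██???♢♠♠♠♧????
██???♧♠♧♠♧????
██???♠♧♧♠♧????
██???♠♠·♢♠????
██???♧♧♠·♠????
██???♧♢★♧·????
██???█♧♠♧█????
██???█♧·♧·????
██????????????
██????????????
██????????????
██????????????

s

██???·♧··♧????
██???♢♠♠♠♧????
██???♧♠♧♠♧????
██???♠♧♧♠♧????
██???♠♠·♢♠????
██???♧♧♠·♠????
██???♧♢♠♧·????
██???█♧★♧█????
██???█♧·♧·????
██???█♠♧♧♢????
██????????????
██????????????
██????????????
██????????????

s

██???♢♠♠♠♧????
██???♧♠♧♠♧????
██???♠♧♧♠♧????
██???♠♠·♢♠????
██???♧♧♠·♠????
██???♧♢♠♧·????
██???█♧♠♧█????
██???█♧★♧·????
██???█♠♧♧♢????
██???♧♧♠♢♧????
██????????????
██????????????
██????????????
██????????????

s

██???♧♠♧♠♧????
██???♠♧♧♠♧????
██???♠♠·♢♠????
██???♧♧♠·♠????
██???♧♢♠♧·????
██???█♧♠♧█????
██???█♧·♧·????
██???█♠★♧♢????
██???♧♧♠♢♧????
██???♠♧♧♠♠????
██????????????
██????????????
██????????????
██████████████

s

██???♠♧♧♠♧????
██???♠♠·♢♠????
██???♧♧♠·♠????
██???♧♢♠♧·????
██???█♧♠♧█????
██???█♧·♧·????
██???█♠♧♧♢????
██???♧♧★♢♧????
██???♠♧♧♠♠????
██???·♧♠♧·????
██????????????
██????????????
██████████████
██████████████

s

██???♠♠·♢♠????
██???♧♧♠·♠????
██???♧♢♠♧·????
██???█♧♠♧█????
██???█♧·♧·????
██???█♠♧♧♢????
██???♧♧♠♢♧????
██???♠♧★♠♠????
██???·♧♠♧·????
██???·♧♢♧♧????
██????????????
██████████████
██████████████
██████████████

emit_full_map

·♧··♧
♢♠♠♠♧
♧♠♧♠♧
♠♧♧♠♧
♠♠·♢♠
♧♧♠·♠
♧♢♠♧·
█♧♠♧█
█♧·♧·
█♠♧♧♢
♧♧♠♢♧
♠♧★♠♠
·♧♠♧·
·♧♢♧♧

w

███???♠♠·♢♠???
███???♧♧♠·♠???
███???♧♢♠♧·???
███???█♧♠♧█???
███???█♧·♧·???
███??·█♠♧♧♢???
███??♧♧♧♠♢♧???
███??·♠★♧♠♠???
███??█·♧♠♧·???
███??♢·♧♢♧♧???
███???????????
██████████████
██████████████
██████████████

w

████???♠♠·♢♠??
████???♧♧♠·♠??
████???♧♢♠♧·??
████???█♧♠♧█??
████???█♧·♧·??
████?♠·█♠♧♧♢??
████?♧♧♧♧♠♢♧??
████?♧·★♧♧♠♠??
████?·█·♧♠♧·??
████?♠♢·♧♢♧♧??
████??????????
██████████████
██████████████
██████████████

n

████???♠♧♧♠♧??
████???♠♠·♢♠??
████???♧♧♠·♠??
████???♧♢♠♧·??
████???█♧♠♧█??
████?♧·█♧·♧·??
████?♠·█♠♧♧♢??
████?♧♧★♧♠♢♧??
████?♧·♠♧♧♠♠??
████?·█·♧♠♧·??
████?♠♢·♧♢♧♧??
████??????????
██████████████
██████████████

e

███???♠♧♧♠♧???
███???♠♠·♢♠???
███???♧♧♠·♠???
███???♧♢♠♧·???
███???█♧♠♧█???
███?♧·█♧·♧·???
███?♠·█♠♧♧♢???
███?♧♧♧★♠♢♧???
███?♧·♠♧♧♠♠???
███?·█·♧♠♧·???
███?♠♢·♧♢♧♧???
███???????????
██████████████
██████████████

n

███???♧♠♧♠♧???
███???♠♧♧♠♧???
███???♠♠·♢♠???
███???♧♧♠·♠???
███???♧♢♠♧·???
███??♧█♧♠♧█???
███?♧·█♧·♧·???
███?♠·█★♧♧♢???
███?♧♧♧♧♠♢♧???
███?♧·♠♧♧♠♠???
███?·█·♧♠♧·???
███?♠♢·♧♢♧♧???
███???????????
██████████████

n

███???♢♠♠♠♧???
███???♧♠♧♠♧???
███???♠♧♧♠♧???
███???♠♠·♢♠???
███???♧♧♠·♠???
███??·♧♢♠♧·???
███??♧█♧♠♧█???
███?♧·█★·♧·???
███?♠·█♠♧♧♢???
███?♧♧♧♧♠♢♧???
███?♧·♠♧♧♠♠???
███?·█·♧♠♧·???
███?♠♢·♧♢♧♧???
███???????????

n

███???·♧··♧???
███???♢♠♠♠♧???
███???♧♠♧♠♧???
███???♠♧♧♠♧???
███???♠♠·♢♠???
███??█♧♧♠·♠???
███??·♧♢♠♧·???
███??♧█★♠♧█???
███?♧·█♧·♧·???
███?♠·█♠♧♧♢???
███?♧♧♧♧♠♢♧???
███?♧·♠♧♧♠♠???
███?·█·♧♠♧·???
███?♠♢·♧♢♧♧???

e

██???·♧··♧????
██???♢♠♠♠♧????
██???♧♠♧♠♧????
██???♠♧♧♠♧????
██???♠♠·♢♠????
██??█♧♧♠·♠????
██??·♧♢♠♧·????
██??♧█♧★♧█????
██?♧·█♧·♧·????
██?♠·█♠♧♧♢????
██?♧♧♧♧♠♢♧????
██?♧·♠♧♧♠♠????
██?·█·♧♠♧·????
██?♠♢·♧♢♧♧????

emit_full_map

??·♧··♧
??♢♠♠♠♧
??♧♠♧♠♧
??♠♧♧♠♧
??♠♠·♢♠
?█♧♧♠·♠
?·♧♢♠♧·
?♧█♧★♧█
♧·█♧·♧·
♠·█♠♧♧♢
♧♧♧♧♠♢♧
♧·♠♧♧♠♠
·█·♧♠♧·
♠♢·♧♢♧♧
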